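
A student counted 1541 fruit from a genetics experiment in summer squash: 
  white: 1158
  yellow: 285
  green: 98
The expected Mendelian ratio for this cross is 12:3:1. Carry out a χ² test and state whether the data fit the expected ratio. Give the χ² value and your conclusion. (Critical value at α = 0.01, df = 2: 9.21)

Under the 12:3:1 hypothesis (Σ ratio = 16, N = 1541):
  white: 1541 × 12/16 = 1155.75
  yellow: 1541 × 3/16 = 288.9375
  green: 1541 × 1/16 = 96.3125
χ² = Σ (O − E)² / E
  white: (1158 − 1155.75)² / 1155.75 = 0.0044
  yellow: (285 − 288.9375)² / 288.9375 = 0.0537
  green: (98 − 96.3125)² / 96.3125 = 0.0296
χ² = 0.0044 + 0.0537 + 0.0296 = 0.0877 ≈ 0.088
Degrees of freedom = 3 − 1 = 2; critical value at α = 0.01 is 9.21.
Since 0.088 < 9.21, we fail to reject the null hypothesis — the data are consistent with the 12:3:1 ratio.

0.088; consistent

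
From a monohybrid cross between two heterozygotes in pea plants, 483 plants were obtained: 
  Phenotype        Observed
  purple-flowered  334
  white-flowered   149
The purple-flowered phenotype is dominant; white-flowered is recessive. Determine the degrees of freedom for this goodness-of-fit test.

1

For a monohybrid cross between heterozygotes with complete dominance, the expected phenotypic ratio is 3:1.
A goodness-of-fit test with 2 phenotype classes has df = 2 − 1 = 1.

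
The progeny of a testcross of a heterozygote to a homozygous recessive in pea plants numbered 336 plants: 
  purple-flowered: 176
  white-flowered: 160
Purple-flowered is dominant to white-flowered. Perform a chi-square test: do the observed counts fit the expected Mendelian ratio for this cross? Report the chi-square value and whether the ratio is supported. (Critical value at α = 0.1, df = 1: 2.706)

A testcross of a heterozygote (Aa × aa) gives a 1:1 phenotypic ratio.
Expected counts for N = 336 under a 1:1 ratio (total parts = 2):
  purple-flowered: 336 × 1/2 = 168
  white-flowered: 336 × 1/2 = 168
χ² = Σ (O − E)² / E
  purple-flowered: (176 − 168)² / 168 = 0.3810
  white-flowered: (160 − 168)² / 168 = 0.3810
χ² = 0.3810 + 0.3810 = 0.762
Degrees of freedom = 2 − 1 = 1; critical value at α = 0.1 is 2.706.
Since 0.762 < 2.706, we fail to reject the null hypothesis — the data are consistent with the 1:1 ratio.

0.762; consistent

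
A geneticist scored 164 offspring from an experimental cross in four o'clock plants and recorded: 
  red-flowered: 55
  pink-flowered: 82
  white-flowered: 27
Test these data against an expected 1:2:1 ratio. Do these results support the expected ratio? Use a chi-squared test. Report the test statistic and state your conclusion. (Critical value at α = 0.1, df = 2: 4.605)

The 1:2:1 ratio has 4 parts, so with N = 164 the expected counts are:
  red-flowered: 164 × 1/4 = 41
  pink-flowered: 164 × 2/4 = 82
  white-flowered: 164 × 1/4 = 41
χ² = Σ (O − E)² / E
  red-flowered: (55 − 41)² / 41 = 4.7805
  pink-flowered: (82 − 82)² / 82 = 0.0000
  white-flowered: (27 − 41)² / 41 = 4.7805
χ² = 4.7805 + 0.0000 + 4.7805 = 9.561
Degrees of freedom = 3 − 1 = 2; critical value at α = 0.1 is 4.605.
Since 9.561 > 4.605, we reject the null hypothesis — the data do not fit the 1:2:1 ratio.

9.561; not consistent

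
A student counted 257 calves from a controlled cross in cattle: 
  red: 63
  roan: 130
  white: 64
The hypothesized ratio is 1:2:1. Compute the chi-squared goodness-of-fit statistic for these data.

The 1:2:1 ratio has 4 parts, so with N = 257 the expected counts are:
  red: 257 × 1/4 = 64.25
  roan: 257 × 2/4 = 128.5
  white: 257 × 1/4 = 64.25
χ² = Σ (O − E)² / E
  red: (63 − 64.25)² / 64.25 = 0.0243
  roan: (130 − 128.5)² / 128.5 = 0.0175
  white: (64 − 64.25)² / 64.25 = 0.0010
χ² = 0.0243 + 0.0175 + 0.0010 = 0.0428 ≈ 0.043

0.043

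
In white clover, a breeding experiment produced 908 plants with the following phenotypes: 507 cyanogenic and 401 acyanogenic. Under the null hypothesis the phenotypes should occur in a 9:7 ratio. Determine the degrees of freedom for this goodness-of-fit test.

A goodness-of-fit test with 2 phenotype classes has df = 2 − 1 = 1.

1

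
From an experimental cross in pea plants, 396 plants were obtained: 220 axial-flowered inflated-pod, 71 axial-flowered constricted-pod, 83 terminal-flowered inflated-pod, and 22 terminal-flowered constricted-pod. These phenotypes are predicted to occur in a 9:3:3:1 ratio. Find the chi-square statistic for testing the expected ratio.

Under the 9:3:3:1 hypothesis (Σ ratio = 16, N = 396):
  axial-flowered inflated-pod: 396 × 9/16 = 222.75
  axial-flowered constricted-pod: 396 × 3/16 = 74.25
  terminal-flowered inflated-pod: 396 × 3/16 = 74.25
  terminal-flowered constricted-pod: 396 × 1/16 = 24.75
χ² = Σ (O − E)² / E
  axial-flowered inflated-pod: (220 − 222.75)² / 222.75 = 0.0340
  axial-flowered constricted-pod: (71 − 74.25)² / 74.25 = 0.1423
  terminal-flowered inflated-pod: (83 − 74.25)² / 74.25 = 1.0311
  terminal-flowered constricted-pod: (22 − 24.75)² / 24.75 = 0.3056
χ² = 0.0340 + 0.1423 + 1.0311 + 0.3056 = 1.513

1.513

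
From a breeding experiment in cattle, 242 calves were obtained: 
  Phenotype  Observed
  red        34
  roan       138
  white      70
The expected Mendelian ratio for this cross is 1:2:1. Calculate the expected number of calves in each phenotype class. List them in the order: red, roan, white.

60.5, 121, 60.5

Total ratio parts = 4. Expected numbers out of 242:
  red: 242 × 1/4 = 60.5
  roan: 242 × 2/4 = 121
  white: 242 × 1/4 = 60.5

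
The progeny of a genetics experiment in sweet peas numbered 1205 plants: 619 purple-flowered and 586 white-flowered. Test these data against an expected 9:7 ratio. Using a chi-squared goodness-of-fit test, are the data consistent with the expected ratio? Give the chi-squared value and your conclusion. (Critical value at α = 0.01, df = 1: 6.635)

11.664; not consistent

Under the 9:7 hypothesis (Σ ratio = 16, N = 1205):
  purple-flowered: 1205 × 9/16 = 677.8125
  white-flowered: 1205 × 7/16 = 527.1875
χ² = Σ (O − E)² / E
  purple-flowered: (619 − 677.8125)² / 677.8125 = 5.1030
  white-flowered: (586 − 527.1875)² / 527.1875 = 6.5611
χ² = 5.1030 + 6.5611 = 11.6641 ≈ 11.664
Degrees of freedom = 2 − 1 = 1; critical value at α = 0.01 is 6.635.
Since 11.664 > 6.635, we reject the null hypothesis — the data do not fit the 9:7 ratio.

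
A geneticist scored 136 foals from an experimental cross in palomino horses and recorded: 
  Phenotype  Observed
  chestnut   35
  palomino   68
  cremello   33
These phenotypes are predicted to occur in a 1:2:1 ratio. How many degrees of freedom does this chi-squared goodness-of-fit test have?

A goodness-of-fit test with 3 phenotype classes has df = 3 − 1 = 2.

2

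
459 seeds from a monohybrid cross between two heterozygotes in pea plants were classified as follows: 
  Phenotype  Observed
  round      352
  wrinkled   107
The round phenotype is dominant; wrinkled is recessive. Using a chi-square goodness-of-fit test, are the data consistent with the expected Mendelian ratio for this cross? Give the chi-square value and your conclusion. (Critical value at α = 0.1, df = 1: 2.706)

0.698; consistent

For a monohybrid cross between heterozygotes with complete dominance, the expected phenotypic ratio is 3:1.
The 3:1 ratio has 4 parts, so with N = 459 the expected counts are:
  round: 459 × 3/4 = 344.25
  wrinkled: 459 × 1/4 = 114.75
χ² = Σ (O − E)² / E
  round: (352 − 344.25)² / 344.25 = 0.1745
  wrinkled: (107 − 114.75)² / 114.75 = 0.5234
χ² = 0.1745 + 0.5234 = 0.6979 ≈ 0.698
Degrees of freedom = 2 − 1 = 1; critical value at α = 0.1 is 2.706.
Since 0.698 < 2.706, we fail to reject the null hypothesis — the data are consistent with the 3:1 ratio.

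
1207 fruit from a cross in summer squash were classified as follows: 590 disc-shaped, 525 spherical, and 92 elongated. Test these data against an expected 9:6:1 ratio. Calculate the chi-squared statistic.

Under the 9:6:1 hypothesis (Σ ratio = 16, N = 1207):
  disc-shaped: 1207 × 9/16 = 678.9375
  spherical: 1207 × 6/16 = 452.625
  elongated: 1207 × 1/16 = 75.4375
χ² = Σ (O − E)² / E
  disc-shaped: (590 − 678.9375)² / 678.9375 = 11.6504
  spherical: (525 − 452.625)² / 452.625 = 11.5728
  elongated: (92 − 75.4375)² / 75.4375 = 3.6363
χ² = 11.6504 + 11.5728 + 3.6363 = 26.8595 ≈ 26.860

26.860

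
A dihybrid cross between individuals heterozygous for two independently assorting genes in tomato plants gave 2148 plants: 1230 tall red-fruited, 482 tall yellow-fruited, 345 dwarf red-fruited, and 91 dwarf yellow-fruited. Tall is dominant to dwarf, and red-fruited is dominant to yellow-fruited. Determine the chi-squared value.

38.200

A dihybrid F₂ with independent assortment and complete dominance at both loci gives a 9:3:3:1 phenotypic ratio.
Expected counts for N = 2148 under a 9:3:3:1 ratio (total parts = 16):
  tall red-fruited: 2148 × 9/16 = 1208.25
  tall yellow-fruited: 2148 × 3/16 = 402.75
  dwarf red-fruited: 2148 × 3/16 = 402.75
  dwarf yellow-fruited: 2148 × 1/16 = 134.25
χ² = Σ (O − E)² / E
  tall red-fruited: (1230 − 1208.25)² / 1208.25 = 0.3915
  tall yellow-fruited: (482 − 402.75)² / 402.75 = 15.5942
  dwarf red-fruited: (345 − 402.75)² / 402.75 = 8.2807
  dwarf yellow-fruited: (91 − 134.25)² / 134.25 = 13.9334
χ² = 0.3915 + 15.5942 + 8.2807 + 13.9334 = 38.1998 ≈ 38.200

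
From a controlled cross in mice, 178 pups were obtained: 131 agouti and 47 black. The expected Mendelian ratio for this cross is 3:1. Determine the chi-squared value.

0.187

The 3:1 ratio has 4 parts, so with N = 178 the expected counts are:
  agouti: 178 × 3/4 = 133.5
  black: 178 × 1/4 = 44.5
χ² = Σ (O − E)² / E
  agouti: (131 − 133.5)² / 133.5 = 0.0468
  black: (47 − 44.5)² / 44.5 = 0.1404
χ² = 0.0468 + 0.1404 = 0.1872 ≈ 0.187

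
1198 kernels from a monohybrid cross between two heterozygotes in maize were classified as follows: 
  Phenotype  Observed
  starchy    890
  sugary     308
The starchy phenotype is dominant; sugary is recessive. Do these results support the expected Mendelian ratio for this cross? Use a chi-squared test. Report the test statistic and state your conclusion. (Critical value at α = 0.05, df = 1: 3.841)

For a monohybrid cross between heterozygotes with complete dominance, the expected phenotypic ratio is 3:1.
Total ratio parts = 4. Expected numbers out of 1198:
  starchy: 1198 × 3/4 = 898.5
  sugary: 1198 × 1/4 = 299.5
χ² = Σ (O − E)² / E
  starchy: (890 − 898.5)² / 898.5 = 0.0804
  sugary: (308 − 299.5)² / 299.5 = 0.2412
χ² = 0.0804 + 0.2412 = 0.3216 ≈ 0.322
Degrees of freedom = 2 − 1 = 1; critical value at α = 0.05 is 3.841.
Since 0.322 < 3.841, we fail to reject the null hypothesis — the data are consistent with the 3:1 ratio.

0.322; consistent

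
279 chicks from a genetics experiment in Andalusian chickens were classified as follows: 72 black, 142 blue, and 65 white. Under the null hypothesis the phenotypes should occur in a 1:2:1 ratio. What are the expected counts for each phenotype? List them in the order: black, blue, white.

69.75, 139.5, 69.75

Expected counts for N = 279 under a 1:2:1 ratio (total parts = 4):
  black: 279 × 1/4 = 69.75
  blue: 279 × 2/4 = 139.5
  white: 279 × 1/4 = 69.75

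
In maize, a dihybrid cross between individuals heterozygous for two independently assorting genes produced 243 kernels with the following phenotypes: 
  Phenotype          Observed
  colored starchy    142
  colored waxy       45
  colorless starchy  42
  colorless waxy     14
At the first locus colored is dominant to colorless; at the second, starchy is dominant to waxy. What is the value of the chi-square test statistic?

0.585

A dihybrid F₂ with independent assortment and complete dominance at both loci gives a 9:3:3:1 phenotypic ratio.
Total ratio parts = 16. Expected numbers out of 243:
  colored starchy: 243 × 9/16 = 136.6875
  colored waxy: 243 × 3/16 = 45.5625
  colorless starchy: 243 × 3/16 = 45.5625
  colorless waxy: 243 × 1/16 = 15.1875
χ² = Σ (O − E)² / E
  colored starchy: (142 − 136.6875)² / 136.6875 = 0.2065
  colored waxy: (45 − 45.5625)² / 45.5625 = 0.0069
  colorless starchy: (42 − 45.5625)² / 45.5625 = 0.2785
  colorless waxy: (14 − 15.1875)² / 15.1875 = 0.0928
χ² = 0.2065 + 0.0069 + 0.2785 + 0.0928 = 0.5847 ≈ 0.585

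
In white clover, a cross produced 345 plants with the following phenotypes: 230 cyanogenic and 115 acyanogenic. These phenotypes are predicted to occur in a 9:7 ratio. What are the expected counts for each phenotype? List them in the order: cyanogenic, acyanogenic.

Expected counts for N = 345 under a 9:7 ratio (total parts = 16):
  cyanogenic: 345 × 9/16 = 194.0625
  acyanogenic: 345 × 7/16 = 150.9375

194.0625, 150.9375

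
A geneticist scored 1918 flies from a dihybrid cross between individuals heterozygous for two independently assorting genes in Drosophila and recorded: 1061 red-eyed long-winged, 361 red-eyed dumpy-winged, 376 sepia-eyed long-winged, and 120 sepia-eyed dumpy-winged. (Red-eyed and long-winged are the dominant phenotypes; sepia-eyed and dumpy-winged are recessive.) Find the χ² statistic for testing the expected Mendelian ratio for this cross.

1.047

A dihybrid F₂ with independent assortment and complete dominance at both loci gives a 9:3:3:1 phenotypic ratio.
The 9:3:3:1 ratio has 16 parts, so with N = 1918 the expected counts are:
  red-eyed long-winged: 1918 × 9/16 = 1078.875
  red-eyed dumpy-winged: 1918 × 3/16 = 359.625
  sepia-eyed long-winged: 1918 × 3/16 = 359.625
  sepia-eyed dumpy-winged: 1918 × 1/16 = 119.875
χ² = Σ (O − E)² / E
  red-eyed long-winged: (1061 − 1078.875)² / 1078.875 = 0.2962
  red-eyed dumpy-winged: (361 − 359.625)² / 359.625 = 0.0053
  sepia-eyed long-winged: (376 − 359.625)² / 359.625 = 0.7456
  sepia-eyed dumpy-winged: (120 − 119.875)² / 119.875 = 0.0001
χ² = 0.2962 + 0.0053 + 0.7456 + 0.0001 = 1.0472 ≈ 1.047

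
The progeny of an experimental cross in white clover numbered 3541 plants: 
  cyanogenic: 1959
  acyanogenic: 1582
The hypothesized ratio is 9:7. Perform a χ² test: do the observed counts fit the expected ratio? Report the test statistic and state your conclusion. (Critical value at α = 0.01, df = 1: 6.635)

The 9:7 ratio has 16 parts, so with N = 3541 the expected counts are:
  cyanogenic: 3541 × 9/16 = 1991.8125
  acyanogenic: 3541 × 7/16 = 1549.1875
χ² = Σ (O − E)² / E
  cyanogenic: (1959 − 1991.8125)² / 1991.8125 = 0.5405
  acyanogenic: (1582 − 1549.1875)² / 1549.1875 = 0.6950
χ² = 0.5405 + 0.6950 = 1.2355 ≈ 1.236
Degrees of freedom = 2 − 1 = 1; critical value at α = 0.01 is 6.635.
Since 1.236 < 6.635, we fail to reject the null hypothesis — the data are consistent with the 9:7 ratio.

1.236; consistent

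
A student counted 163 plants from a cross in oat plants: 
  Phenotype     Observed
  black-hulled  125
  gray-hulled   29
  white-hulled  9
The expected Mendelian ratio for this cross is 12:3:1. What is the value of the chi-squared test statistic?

0.280

Under the 12:3:1 hypothesis (Σ ratio = 16, N = 163):
  black-hulled: 163 × 12/16 = 122.25
  gray-hulled: 163 × 3/16 = 30.5625
  white-hulled: 163 × 1/16 = 10.1875
χ² = Σ (O − E)² / E
  black-hulled: (125 − 122.25)² / 122.25 = 0.0619
  gray-hulled: (29 − 30.5625)² / 30.5625 = 0.0799
  white-hulled: (9 − 10.1875)² / 10.1875 = 0.1384
χ² = 0.0619 + 0.0799 + 0.1384 = 0.2802 ≈ 0.280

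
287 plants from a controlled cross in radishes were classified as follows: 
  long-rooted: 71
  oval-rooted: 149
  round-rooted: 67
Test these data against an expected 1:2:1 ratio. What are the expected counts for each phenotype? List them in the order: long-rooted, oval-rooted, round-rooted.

Total ratio parts = 4. Expected numbers out of 287:
  long-rooted: 287 × 1/4 = 71.75
  oval-rooted: 287 × 2/4 = 143.5
  round-rooted: 287 × 1/4 = 71.75

71.75, 143.5, 71.75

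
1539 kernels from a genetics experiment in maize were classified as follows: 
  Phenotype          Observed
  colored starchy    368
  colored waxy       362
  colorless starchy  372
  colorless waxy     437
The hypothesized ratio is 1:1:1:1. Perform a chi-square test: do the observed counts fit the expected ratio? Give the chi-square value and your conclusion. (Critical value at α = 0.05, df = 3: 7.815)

9.593; not consistent

The 1:1:1:1 ratio has 4 parts, so with N = 1539 the expected counts are:
  colored starchy: 1539 × 1/4 = 384.75
  colored waxy: 1539 × 1/4 = 384.75
  colorless starchy: 1539 × 1/4 = 384.75
  colorless waxy: 1539 × 1/4 = 384.75
χ² = Σ (O − E)² / E
  colored starchy: (368 − 384.75)² / 384.75 = 0.7292
  colored waxy: (362 − 384.75)² / 384.75 = 1.3452
  colorless starchy: (372 − 384.75)² / 384.75 = 0.4225
  colorless waxy: (437 − 384.75)² / 384.75 = 7.0957
χ² = 0.7292 + 1.3452 + 0.4225 + 7.0957 = 9.5926 ≈ 9.593
Degrees of freedom = 4 − 1 = 3; critical value at α = 0.05 is 7.815.
Since 9.593 > 7.815, we reject the null hypothesis — the data do not fit the 1:1:1:1 ratio.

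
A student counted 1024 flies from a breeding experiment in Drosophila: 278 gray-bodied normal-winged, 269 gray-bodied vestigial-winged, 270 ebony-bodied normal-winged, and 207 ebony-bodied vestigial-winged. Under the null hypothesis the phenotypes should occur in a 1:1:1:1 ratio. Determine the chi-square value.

The 1:1:1:1 ratio has 4 parts, so with N = 1024 the expected counts are:
  gray-bodied normal-winged: 1024 × 1/4 = 256
  gray-bodied vestigial-winged: 1024 × 1/4 = 256
  ebony-bodied normal-winged: 1024 × 1/4 = 256
  ebony-bodied vestigial-winged: 1024 × 1/4 = 256
χ² = Σ (O − E)² / E
  gray-bodied normal-winged: (278 − 256)² / 256 = 1.8906
  gray-bodied vestigial-winged: (269 − 256)² / 256 = 0.6602
  ebony-bodied normal-winged: (270 − 256)² / 256 = 0.7656
  ebony-bodied vestigial-winged: (207 − 256)² / 256 = 9.3789
χ² = 1.8906 + 0.6602 + 0.7656 + 9.3789 = 12.6953 ≈ 12.695

12.695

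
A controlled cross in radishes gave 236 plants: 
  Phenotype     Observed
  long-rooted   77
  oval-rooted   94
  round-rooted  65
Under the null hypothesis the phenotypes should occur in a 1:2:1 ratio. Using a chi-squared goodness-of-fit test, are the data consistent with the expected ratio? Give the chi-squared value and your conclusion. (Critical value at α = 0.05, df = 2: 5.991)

The 1:2:1 ratio has 4 parts, so with N = 236 the expected counts are:
  long-rooted: 236 × 1/4 = 59
  oval-rooted: 236 × 2/4 = 118
  round-rooted: 236 × 1/4 = 59
χ² = Σ (O − E)² / E
  long-rooted: (77 − 59)² / 59 = 5.4915
  oval-rooted: (94 − 118)² / 118 = 4.8814
  round-rooted: (65 − 59)² / 59 = 0.6102
χ² = 5.4915 + 4.8814 + 0.6102 = 10.9831 ≈ 10.983
Degrees of freedom = 3 − 1 = 2; critical value at α = 0.05 is 5.991.
Since 10.983 > 5.991, we reject the null hypothesis — the data do not fit the 1:2:1 ratio.

10.983; not consistent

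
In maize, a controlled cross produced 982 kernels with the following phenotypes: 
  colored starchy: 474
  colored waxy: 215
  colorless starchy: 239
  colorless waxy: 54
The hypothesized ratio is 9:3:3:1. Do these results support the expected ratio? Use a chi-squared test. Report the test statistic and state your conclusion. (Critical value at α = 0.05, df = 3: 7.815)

The 9:3:3:1 ratio has 16 parts, so with N = 982 the expected counts are:
  colored starchy: 982 × 9/16 = 552.375
  colored waxy: 982 × 3/16 = 184.125
  colorless starchy: 982 × 3/16 = 184.125
  colorless waxy: 982 × 1/16 = 61.375
χ² = Σ (O − E)² / E
  colored starchy: (474 − 552.375)² / 552.375 = 11.1204
  colored waxy: (215 − 184.125)² / 184.125 = 5.1773
  colorless starchy: (239 − 184.125)² / 184.125 = 16.3545
  colorless waxy: (54 − 61.375)² / 61.375 = 0.8862
χ² = 11.1204 + 5.1773 + 16.3545 + 0.8862 = 33.5384 ≈ 33.538
Degrees of freedom = 4 − 1 = 3; critical value at α = 0.05 is 7.815.
Since 33.538 > 7.815, we reject the null hypothesis — the data do not fit the 9:3:3:1 ratio.

33.538; not consistent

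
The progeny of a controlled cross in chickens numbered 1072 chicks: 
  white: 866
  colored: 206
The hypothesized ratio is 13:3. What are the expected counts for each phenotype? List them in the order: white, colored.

871, 201

Under the 13:3 hypothesis (Σ ratio = 16, N = 1072):
  white: 1072 × 13/16 = 871
  colored: 1072 × 3/16 = 201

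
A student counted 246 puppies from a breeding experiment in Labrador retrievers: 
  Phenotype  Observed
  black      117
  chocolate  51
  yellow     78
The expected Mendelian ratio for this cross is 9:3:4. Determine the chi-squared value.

Expected counts for N = 246 under a 9:3:4 ratio (total parts = 16):
  black: 246 × 9/16 = 138.375
  chocolate: 246 × 3/16 = 46.125
  yellow: 246 × 4/16 = 61.5
χ² = Σ (O − E)² / E
  black: (117 − 138.375)² / 138.375 = 3.3018
  chocolate: (51 − 46.125)² / 46.125 = 0.5152
  yellow: (78 − 61.5)² / 61.5 = 4.4268
χ² = 3.3018 + 0.5152 + 4.4268 = 8.2438 ≈ 8.244

8.244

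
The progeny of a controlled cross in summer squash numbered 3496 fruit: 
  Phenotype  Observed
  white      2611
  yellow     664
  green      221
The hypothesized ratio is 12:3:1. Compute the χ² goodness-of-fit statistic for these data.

0.185

Under the 12:3:1 hypothesis (Σ ratio = 16, N = 3496):
  white: 3496 × 12/16 = 2622
  yellow: 3496 × 3/16 = 655.5
  green: 3496 × 1/16 = 218.5
χ² = Σ (O − E)² / E
  white: (2611 − 2622)² / 2622 = 0.0461
  yellow: (664 − 655.5)² / 655.5 = 0.1102
  green: (221 − 218.5)² / 218.5 = 0.0286
χ² = 0.0461 + 0.1102 + 0.0286 = 0.1849 ≈ 0.185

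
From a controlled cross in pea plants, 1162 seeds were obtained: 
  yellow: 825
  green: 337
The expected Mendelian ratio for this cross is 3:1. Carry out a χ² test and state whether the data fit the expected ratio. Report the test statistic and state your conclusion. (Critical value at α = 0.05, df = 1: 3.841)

9.924; not consistent

Expected counts for N = 1162 under a 3:1 ratio (total parts = 4):
  yellow: 1162 × 3/4 = 871.5
  green: 1162 × 1/4 = 290.5
χ² = Σ (O − E)² / E
  yellow: (825 − 871.5)² / 871.5 = 2.4811
  green: (337 − 290.5)² / 290.5 = 7.4432
χ² = 2.4811 + 7.4432 = 9.9243 ≈ 9.924
Degrees of freedom = 2 − 1 = 1; critical value at α = 0.05 is 3.841.
Since 9.924 > 3.841, we reject the null hypothesis — the data do not fit the 3:1 ratio.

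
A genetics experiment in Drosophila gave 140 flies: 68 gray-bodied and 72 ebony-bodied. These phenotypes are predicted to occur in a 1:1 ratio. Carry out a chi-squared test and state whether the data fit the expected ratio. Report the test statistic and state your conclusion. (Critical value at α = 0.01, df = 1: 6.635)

0.114; consistent

Expected counts for N = 140 under a 1:1 ratio (total parts = 2):
  gray-bodied: 140 × 1/2 = 70
  ebony-bodied: 140 × 1/2 = 70
χ² = Σ (O − E)² / E
  gray-bodied: (68 − 70)² / 70 = 0.0571
  ebony-bodied: (72 − 70)² / 70 = 0.0571
χ² = 0.0571 + 0.0571 = 0.1142 ≈ 0.114
Degrees of freedom = 2 − 1 = 1; critical value at α = 0.01 is 6.635.
Since 0.114 < 6.635, we fail to reject the null hypothesis — the data are consistent with the 1:1 ratio.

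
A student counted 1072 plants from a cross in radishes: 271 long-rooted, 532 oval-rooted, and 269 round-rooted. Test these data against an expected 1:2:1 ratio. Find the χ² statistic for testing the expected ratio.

0.067

Total ratio parts = 4. Expected numbers out of 1072:
  long-rooted: 1072 × 1/4 = 268
  oval-rooted: 1072 × 2/4 = 536
  round-rooted: 1072 × 1/4 = 268
χ² = Σ (O − E)² / E
  long-rooted: (271 − 268)² / 268 = 0.0336
  oval-rooted: (532 − 536)² / 536 = 0.0299
  round-rooted: (269 − 268)² / 268 = 0.0037
χ² = 0.0336 + 0.0299 + 0.0037 = 0.0672 ≈ 0.067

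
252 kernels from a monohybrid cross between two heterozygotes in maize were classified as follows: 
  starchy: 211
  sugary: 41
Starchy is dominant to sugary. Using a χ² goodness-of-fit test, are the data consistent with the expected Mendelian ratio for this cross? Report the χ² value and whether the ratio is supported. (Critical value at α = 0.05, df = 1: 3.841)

For a monohybrid cross between heterozygotes with complete dominance, the expected phenotypic ratio is 3:1.
Total ratio parts = 4. Expected numbers out of 252:
  starchy: 252 × 3/4 = 189
  sugary: 252 × 1/4 = 63
χ² = Σ (O − E)² / E
  starchy: (211 − 189)² / 189 = 2.5608
  sugary: (41 − 63)² / 63 = 7.6825
χ² = 2.5608 + 7.6825 = 10.2433 ≈ 10.243
Degrees of freedom = 2 − 1 = 1; critical value at α = 0.05 is 3.841.
Since 10.243 > 3.841, we reject the null hypothesis — the data do not fit the 3:1 ratio.

10.243; not consistent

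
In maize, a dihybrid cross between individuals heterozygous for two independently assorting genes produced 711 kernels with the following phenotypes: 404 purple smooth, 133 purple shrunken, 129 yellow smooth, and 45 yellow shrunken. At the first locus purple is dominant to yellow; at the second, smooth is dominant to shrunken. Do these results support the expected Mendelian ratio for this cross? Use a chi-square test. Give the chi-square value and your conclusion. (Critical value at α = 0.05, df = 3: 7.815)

A dihybrid F₂ with independent assortment and complete dominance at both loci gives a 9:3:3:1 phenotypic ratio.
Total ratio parts = 16. Expected numbers out of 711:
  purple smooth: 711 × 9/16 = 399.9375
  purple shrunken: 711 × 3/16 = 133.3125
  yellow smooth: 711 × 3/16 = 133.3125
  yellow shrunken: 711 × 1/16 = 44.4375
χ² = Σ (O − E)² / E
  purple smooth: (404 − 399.9375)² / 399.9375 = 0.0413
  purple shrunken: (133 − 133.3125)² / 133.3125 = 0.0007
  yellow smooth: (129 − 133.3125)² / 133.3125 = 0.1395
  yellow shrunken: (45 − 44.4375)² / 44.4375 = 0.0071
χ² = 0.0413 + 0.0007 + 0.1395 + 0.0071 = 0.1886 ≈ 0.189
Degrees of freedom = 4 − 1 = 3; critical value at α = 0.05 is 7.815.
Since 0.189 < 7.815, we fail to reject the null hypothesis — the data are consistent with the 9:3:3:1 ratio.

0.189; consistent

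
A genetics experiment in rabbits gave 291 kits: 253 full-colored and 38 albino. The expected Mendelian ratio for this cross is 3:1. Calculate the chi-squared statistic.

The 3:1 ratio has 4 parts, so with N = 291 the expected counts are:
  full-colored: 291 × 3/4 = 218.25
  albino: 291 × 1/4 = 72.75
χ² = Σ (O − E)² / E
  full-colored: (253 − 218.25)² / 218.25 = 5.5329
  albino: (38 − 72.75)² / 72.75 = 16.5988
χ² = 5.5329 + 16.5988 = 22.1317 ≈ 22.132

22.132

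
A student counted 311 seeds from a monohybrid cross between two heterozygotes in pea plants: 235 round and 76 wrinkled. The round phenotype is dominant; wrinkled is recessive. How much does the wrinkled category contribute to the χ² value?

For a monohybrid cross between heterozygotes with complete dominance, the expected phenotypic ratio is 3:1.
Total ratio parts = 4. Expected numbers out of 311:
  round: 311 × 3/4 = 233.25
  wrinkled: 311 × 1/4 = 77.75
Contribution of wrinkled: (76 − 77.75)² / 77.75 = 0.0394

0.039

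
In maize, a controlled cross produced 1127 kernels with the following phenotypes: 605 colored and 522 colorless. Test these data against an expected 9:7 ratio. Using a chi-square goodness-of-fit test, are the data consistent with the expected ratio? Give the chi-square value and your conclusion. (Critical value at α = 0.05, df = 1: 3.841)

3.019; consistent

Total ratio parts = 16. Expected numbers out of 1127:
  colored: 1127 × 9/16 = 633.9375
  colorless: 1127 × 7/16 = 493.0625
χ² = Σ (O − E)² / E
  colored: (605 − 633.9375)² / 633.9375 = 1.3209
  colorless: (522 − 493.0625)² / 493.0625 = 1.6983
χ² = 1.3209 + 1.6983 = 3.0192 ≈ 3.019
Degrees of freedom = 2 − 1 = 1; critical value at α = 0.05 is 3.841.
Since 3.019 < 3.841, we fail to reject the null hypothesis — the data are consistent with the 9:7 ratio.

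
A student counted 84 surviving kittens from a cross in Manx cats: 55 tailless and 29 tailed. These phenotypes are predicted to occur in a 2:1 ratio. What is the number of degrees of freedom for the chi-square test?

A goodness-of-fit test with 2 phenotype classes has df = 2 − 1 = 1.

1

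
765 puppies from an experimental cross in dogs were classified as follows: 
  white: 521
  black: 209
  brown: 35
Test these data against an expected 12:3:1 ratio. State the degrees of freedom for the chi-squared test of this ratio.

2

A goodness-of-fit test with 3 phenotype classes has df = 3 − 1 = 2.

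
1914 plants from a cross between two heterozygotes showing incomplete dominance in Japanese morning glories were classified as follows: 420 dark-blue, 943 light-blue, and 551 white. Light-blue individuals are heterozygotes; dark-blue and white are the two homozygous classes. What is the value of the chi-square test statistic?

With incomplete dominance, a heterozygote × heterozygote cross gives a 1:2:1 phenotypic ratio.
The 1:2:1 ratio has 4 parts, so with N = 1914 the expected counts are:
  dark-blue: 1914 × 1/4 = 478.5
  light-blue: 1914 × 2/4 = 957
  white: 1914 × 1/4 = 478.5
χ² = Σ (O − E)² / E
  dark-blue: (420 − 478.5)² / 478.5 = 7.1520
  light-blue: (943 − 957)² / 957 = 0.2048
  white: (551 − 478.5)² / 478.5 = 10.9848
χ² = 7.1520 + 0.2048 + 10.9848 = 18.3416 ≈ 18.342

18.342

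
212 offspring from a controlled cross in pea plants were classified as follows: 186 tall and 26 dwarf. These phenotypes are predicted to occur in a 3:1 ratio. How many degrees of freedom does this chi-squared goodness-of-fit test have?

1

A goodness-of-fit test with 2 phenotype classes has df = 2 − 1 = 1.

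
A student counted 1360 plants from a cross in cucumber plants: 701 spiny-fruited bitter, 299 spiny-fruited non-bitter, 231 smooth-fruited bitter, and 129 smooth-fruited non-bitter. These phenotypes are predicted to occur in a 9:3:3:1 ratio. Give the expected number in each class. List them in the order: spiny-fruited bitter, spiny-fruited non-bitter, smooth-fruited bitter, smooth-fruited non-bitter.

Total ratio parts = 16. Expected numbers out of 1360:
  spiny-fruited bitter: 1360 × 9/16 = 765
  spiny-fruited non-bitter: 1360 × 3/16 = 255
  smooth-fruited bitter: 1360 × 3/16 = 255
  smooth-fruited non-bitter: 1360 × 1/16 = 85

765, 255, 255, 85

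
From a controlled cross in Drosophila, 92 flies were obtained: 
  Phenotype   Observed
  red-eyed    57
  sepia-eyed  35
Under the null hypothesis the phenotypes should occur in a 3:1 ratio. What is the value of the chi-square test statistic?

8.348

Under the 3:1 hypothesis (Σ ratio = 4, N = 92):
  red-eyed: 92 × 3/4 = 69
  sepia-eyed: 92 × 1/4 = 23
χ² = Σ (O − E)² / E
  red-eyed: (57 − 69)² / 69 = 2.0870
  sepia-eyed: (35 − 23)² / 23 = 6.2609
χ² = 2.0870 + 6.2609 = 8.3479 ≈ 8.348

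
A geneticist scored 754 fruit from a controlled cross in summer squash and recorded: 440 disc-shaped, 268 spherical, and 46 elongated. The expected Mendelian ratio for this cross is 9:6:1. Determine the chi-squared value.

1.391

The 9:6:1 ratio has 16 parts, so with N = 754 the expected counts are:
  disc-shaped: 754 × 9/16 = 424.125
  spherical: 754 × 6/16 = 282.75
  elongated: 754 × 1/16 = 47.125
χ² = Σ (O − E)² / E
  disc-shaped: (440 − 424.125)² / 424.125 = 0.5942
  spherical: (268 − 282.75)² / 282.75 = 0.7695
  elongated: (46 − 47.125)² / 47.125 = 0.0269
χ² = 0.5942 + 0.7695 + 0.0269 = 1.3906 ≈ 1.391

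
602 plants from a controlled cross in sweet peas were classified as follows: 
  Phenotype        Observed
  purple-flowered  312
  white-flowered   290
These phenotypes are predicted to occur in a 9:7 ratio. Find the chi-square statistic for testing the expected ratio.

4.785

The 9:7 ratio has 16 parts, so with N = 602 the expected counts are:
  purple-flowered: 602 × 9/16 = 338.625
  white-flowered: 602 × 7/16 = 263.375
χ² = Σ (O − E)² / E
  purple-flowered: (312 − 338.625)² / 338.625 = 2.0934
  white-flowered: (290 − 263.375)² / 263.375 = 2.6916
χ² = 2.0934 + 2.6916 = 4.785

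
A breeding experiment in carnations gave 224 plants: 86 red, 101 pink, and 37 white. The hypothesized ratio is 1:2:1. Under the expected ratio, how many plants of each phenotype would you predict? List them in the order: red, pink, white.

Total ratio parts = 4. Expected numbers out of 224:
  red: 224 × 1/4 = 56
  pink: 224 × 2/4 = 112
  white: 224 × 1/4 = 56

56, 112, 56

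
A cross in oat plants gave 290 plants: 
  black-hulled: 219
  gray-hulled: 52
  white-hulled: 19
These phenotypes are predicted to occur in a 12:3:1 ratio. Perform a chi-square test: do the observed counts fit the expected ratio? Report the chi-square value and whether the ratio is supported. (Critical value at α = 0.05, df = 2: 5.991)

0.156; consistent

Under the 12:3:1 hypothesis (Σ ratio = 16, N = 290):
  black-hulled: 290 × 12/16 = 217.5
  gray-hulled: 290 × 3/16 = 54.375
  white-hulled: 290 × 1/16 = 18.125
χ² = Σ (O − E)² / E
  black-hulled: (219 − 217.5)² / 217.5 = 0.0103
  gray-hulled: (52 − 54.375)² / 54.375 = 0.1037
  white-hulled: (19 − 18.125)² / 18.125 = 0.0422
χ² = 0.0103 + 0.1037 + 0.0422 = 0.1562 ≈ 0.156
Degrees of freedom = 3 − 1 = 2; critical value at α = 0.05 is 5.991.
Since 0.156 < 5.991, we fail to reject the null hypothesis — the data are consistent with the 12:3:1 ratio.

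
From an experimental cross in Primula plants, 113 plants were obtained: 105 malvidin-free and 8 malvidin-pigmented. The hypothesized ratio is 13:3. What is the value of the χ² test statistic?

10.102

Total ratio parts = 16. Expected numbers out of 113:
  malvidin-free: 113 × 13/16 = 91.8125
  malvidin-pigmented: 113 × 3/16 = 21.1875
χ² = Σ (O − E)² / E
  malvidin-free: (105 − 91.8125)² / 91.8125 = 1.8942
  malvidin-pigmented: (8 − 21.1875)² / 21.1875 = 8.2081
χ² = 1.8942 + 8.2081 = 10.1023 ≈ 10.102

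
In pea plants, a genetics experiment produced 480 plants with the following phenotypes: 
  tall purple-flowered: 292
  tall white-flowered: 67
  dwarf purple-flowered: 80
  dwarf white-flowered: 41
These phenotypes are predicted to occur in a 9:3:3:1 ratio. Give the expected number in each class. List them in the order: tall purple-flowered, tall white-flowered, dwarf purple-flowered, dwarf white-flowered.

Under the 9:3:3:1 hypothesis (Σ ratio = 16, N = 480):
  tall purple-flowered: 480 × 9/16 = 270
  tall white-flowered: 480 × 3/16 = 90
  dwarf purple-flowered: 480 × 3/16 = 90
  dwarf white-flowered: 480 × 1/16 = 30

270, 90, 90, 30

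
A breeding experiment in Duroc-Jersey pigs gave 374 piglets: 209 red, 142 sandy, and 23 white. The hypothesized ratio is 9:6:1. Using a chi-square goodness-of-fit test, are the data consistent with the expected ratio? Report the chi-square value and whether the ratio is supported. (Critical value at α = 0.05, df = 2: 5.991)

0.037; consistent

Expected counts for N = 374 under a 9:6:1 ratio (total parts = 16):
  red: 374 × 9/16 = 210.375
  sandy: 374 × 6/16 = 140.25
  white: 374 × 1/16 = 23.375
χ² = Σ (O − E)² / E
  red: (209 − 210.375)² / 210.375 = 0.0090
  sandy: (142 − 140.25)² / 140.25 = 0.0218
  white: (23 − 23.375)² / 23.375 = 0.0060
χ² = 0.0090 + 0.0218 + 0.0060 = 0.0368 ≈ 0.037
Degrees of freedom = 3 − 1 = 2; critical value at α = 0.05 is 5.991.
Since 0.037 < 5.991, we fail to reject the null hypothesis — the data are consistent with the 9:6:1 ratio.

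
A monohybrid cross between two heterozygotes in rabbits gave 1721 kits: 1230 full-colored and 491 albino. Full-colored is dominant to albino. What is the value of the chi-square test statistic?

11.437

For a monohybrid cross between heterozygotes with complete dominance, the expected phenotypic ratio is 3:1.
The 3:1 ratio has 4 parts, so with N = 1721 the expected counts are:
  full-colored: 1721 × 3/4 = 1290.75
  albino: 1721 × 1/4 = 430.25
χ² = Σ (O − E)² / E
  full-colored: (1230 − 1290.75)² / 1290.75 = 2.8592
  albino: (491 − 430.25)² / 430.25 = 8.5777
χ² = 2.8592 + 8.5777 = 11.4369 ≈ 11.437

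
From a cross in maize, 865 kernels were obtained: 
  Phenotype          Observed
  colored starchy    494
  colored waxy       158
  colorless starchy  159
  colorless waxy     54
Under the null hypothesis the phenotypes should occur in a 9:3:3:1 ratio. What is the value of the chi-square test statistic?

Total ratio parts = 16. Expected numbers out of 865:
  colored starchy: 865 × 9/16 = 486.5625
  colored waxy: 865 × 3/16 = 162.1875
  colorless starchy: 865 × 3/16 = 162.1875
  colorless waxy: 865 × 1/16 = 54.0625
χ² = Σ (O − E)² / E
  colored starchy: (494 − 486.5625)² / 486.5625 = 0.1137
  colored waxy: (158 − 162.1875)² / 162.1875 = 0.1081
  colorless starchy: (159 − 162.1875)² / 162.1875 = 0.0626
  colorless waxy: (54 − 54.0625)² / 54.0625 = 0.0001
χ² = 0.1137 + 0.1081 + 0.0626 + 0.0001 = 0.2845 ≈ 0.285

0.285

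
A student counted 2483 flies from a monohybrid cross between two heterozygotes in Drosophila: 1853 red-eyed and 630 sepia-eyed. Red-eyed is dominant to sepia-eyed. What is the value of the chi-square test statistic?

For a monohybrid cross between heterozygotes with complete dominance, the expected phenotypic ratio is 3:1.
Expected counts for N = 2483 under a 3:1 ratio (total parts = 4):
  red-eyed: 2483 × 3/4 = 1862.25
  sepia-eyed: 2483 × 1/4 = 620.75
χ² = Σ (O − E)² / E
  red-eyed: (1853 − 1862.25)² / 1862.25 = 0.0459
  sepia-eyed: (630 − 620.75)² / 620.75 = 0.1378
χ² = 0.0459 + 0.1378 = 0.1837 ≈ 0.184

0.184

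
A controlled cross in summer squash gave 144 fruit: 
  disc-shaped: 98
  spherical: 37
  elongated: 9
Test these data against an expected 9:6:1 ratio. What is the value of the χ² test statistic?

8.920

The 9:6:1 ratio has 16 parts, so with N = 144 the expected counts are:
  disc-shaped: 144 × 9/16 = 81
  spherical: 144 × 6/16 = 54
  elongated: 144 × 1/16 = 9
χ² = Σ (O − E)² / E
  disc-shaped: (98 − 81)² / 81 = 3.5679
  spherical: (37 − 54)² / 54 = 5.3519
  elongated: (9 − 9)² / 9 = 0.0000
χ² = 3.5679 + 5.3519 + 0.0000 = 8.9198 ≈ 8.920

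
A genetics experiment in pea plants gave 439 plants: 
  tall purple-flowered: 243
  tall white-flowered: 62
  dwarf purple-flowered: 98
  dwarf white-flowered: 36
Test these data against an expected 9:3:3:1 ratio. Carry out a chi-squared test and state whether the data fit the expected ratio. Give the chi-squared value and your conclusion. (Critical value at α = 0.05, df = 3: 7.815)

10.737; not consistent

Total ratio parts = 16. Expected numbers out of 439:
  tall purple-flowered: 439 × 9/16 = 246.9375
  tall white-flowered: 439 × 3/16 = 82.3125
  dwarf purple-flowered: 439 × 3/16 = 82.3125
  dwarf white-flowered: 439 × 1/16 = 27.4375
χ² = Σ (O − E)² / E
  tall purple-flowered: (243 − 246.9375)² / 246.9375 = 0.0628
  tall white-flowered: (62 − 82.3125)² / 82.3125 = 5.0126
  dwarf purple-flowered: (98 − 82.3125)² / 82.3125 = 2.9898
  dwarf white-flowered: (36 − 27.4375)² / 27.4375 = 2.6721
χ² = 0.0628 + 5.0126 + 2.9898 + 2.6721 = 10.7373 ≈ 10.737
Degrees of freedom = 4 − 1 = 3; critical value at α = 0.05 is 7.815.
Since 10.737 > 7.815, we reject the null hypothesis — the data do not fit the 9:3:3:1 ratio.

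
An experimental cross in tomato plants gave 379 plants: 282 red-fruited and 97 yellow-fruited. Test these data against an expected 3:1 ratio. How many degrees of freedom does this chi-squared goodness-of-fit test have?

1

A goodness-of-fit test with 2 phenotype classes has df = 2 − 1 = 1.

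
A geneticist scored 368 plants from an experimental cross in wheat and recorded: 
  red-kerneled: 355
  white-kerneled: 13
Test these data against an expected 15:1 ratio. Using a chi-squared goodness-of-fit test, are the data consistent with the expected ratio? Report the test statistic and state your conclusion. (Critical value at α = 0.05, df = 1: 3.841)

Expected counts for N = 368 under a 15:1 ratio (total parts = 16):
  red-kerneled: 368 × 15/16 = 345
  white-kerneled: 368 × 1/16 = 23
χ² = Σ (O − E)² / E
  red-kerneled: (355 − 345)² / 345 = 0.2899
  white-kerneled: (13 − 23)² / 23 = 4.3478
χ² = 0.2899 + 4.3478 = 4.6377 ≈ 4.638
Degrees of freedom = 2 − 1 = 1; critical value at α = 0.05 is 3.841.
Since 4.638 > 3.841, we reject the null hypothesis — the data do not fit the 15:1 ratio.

4.638; not consistent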